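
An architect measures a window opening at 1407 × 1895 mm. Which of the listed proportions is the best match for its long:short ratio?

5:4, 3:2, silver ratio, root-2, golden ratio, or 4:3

1895/1407 ≈ 1.347. Nearest candidates are 4:3 (1.333, off by 0.014) and root-2 (1.414, off by 0.067).

4:3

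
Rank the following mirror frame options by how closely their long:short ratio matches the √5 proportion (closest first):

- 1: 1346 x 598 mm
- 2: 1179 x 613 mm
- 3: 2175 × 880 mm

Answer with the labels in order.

1: 1346/598 ≈ 2.251 → |2.251 − 2.236| = 0.015
2: 1179/613 ≈ 1.923 → |1.923 − 2.236| = 0.313
3: 2175/880 ≈ 2.472 → |2.472 − 2.236| = 0.236

1, 3, 2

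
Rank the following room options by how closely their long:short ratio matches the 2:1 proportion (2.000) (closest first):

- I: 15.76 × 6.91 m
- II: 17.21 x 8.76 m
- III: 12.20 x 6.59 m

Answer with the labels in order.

Ratios: I = 15.76 / 6.91 ≈ 2.281; II = 17.21 / 8.76 ≈ 1.965; III = 12.20 / 6.59 ≈ 1.851.
|Δ from 2.000|: I 0.281; II 0.035; III 0.149.

II, III, I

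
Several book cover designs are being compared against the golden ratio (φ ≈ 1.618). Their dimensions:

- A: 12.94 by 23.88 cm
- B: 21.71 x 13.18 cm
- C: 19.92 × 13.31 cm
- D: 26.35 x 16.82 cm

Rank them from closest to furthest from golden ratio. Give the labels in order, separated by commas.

A: 23.88/12.94 ≈ 1.845 → |1.845 − 1.618| = 0.227
B: 21.71/13.18 ≈ 1.647 → |1.647 − 1.618| = 0.029
C: 19.92/13.31 ≈ 1.497 → |1.497 − 1.618| = 0.121
D: 26.35/16.82 ≈ 1.567 → |1.567 − 1.618| = 0.051

B, D, C, A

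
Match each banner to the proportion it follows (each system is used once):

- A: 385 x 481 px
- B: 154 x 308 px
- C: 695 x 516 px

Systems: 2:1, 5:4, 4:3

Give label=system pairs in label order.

A = 481/385 ≈ 1.249 → 5:4 (1.250)
B = 308/154 ≈ 2.000 → 2:1 (2.000)
C = 695/516 ≈ 1.347 → 4:3 (1.333)

A=5:4, B=2:1, C=4:3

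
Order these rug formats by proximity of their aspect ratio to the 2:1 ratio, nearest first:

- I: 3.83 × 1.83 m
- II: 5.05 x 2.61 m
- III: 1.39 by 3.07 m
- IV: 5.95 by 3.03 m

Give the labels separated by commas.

IV, II, I, III

I: 3.83/1.83 ≈ 2.093 → |2.093 − 2.000| = 0.093
II: 5.05/2.61 ≈ 1.935 → |1.935 − 2.000| = 0.065
III: 3.07/1.39 ≈ 2.209 → |2.209 − 2.000| = 0.209
IV: 5.95/3.03 ≈ 1.964 → |1.964 − 2.000| = 0.036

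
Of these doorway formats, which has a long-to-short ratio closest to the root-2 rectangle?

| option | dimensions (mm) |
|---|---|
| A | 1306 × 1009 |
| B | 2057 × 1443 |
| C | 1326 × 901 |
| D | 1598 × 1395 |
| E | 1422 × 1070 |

B

Target root-2 ≈ 1.414.
A: 1.294 (Δ0.120)  B: 1.426 (Δ0.012)  C: 1.472 (Δ0.058)  D: 1.146 (Δ0.268)  E: 1.329 (Δ0.085)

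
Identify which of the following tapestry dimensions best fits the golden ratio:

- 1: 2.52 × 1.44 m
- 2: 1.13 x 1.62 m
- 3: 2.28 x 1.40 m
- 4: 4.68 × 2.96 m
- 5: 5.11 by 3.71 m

Ratios (long/short): 1 ≈ 1.750; 2 ≈ 1.434; 3 ≈ 1.629; 4 ≈ 1.581; 5 ≈ 1.377.
golden ratio ≈ 1.618; option 3 is nearest (Δ 0.011).

3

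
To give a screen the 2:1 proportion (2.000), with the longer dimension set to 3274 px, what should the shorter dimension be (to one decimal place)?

1637.0 px

2:1 = 2.00000.
Shorter side = 3274 ÷ 2.00000 ≈ 1637.000 → 1637.0 px.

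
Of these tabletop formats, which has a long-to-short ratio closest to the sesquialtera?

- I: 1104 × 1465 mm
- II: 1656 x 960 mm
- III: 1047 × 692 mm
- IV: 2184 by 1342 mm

Ratios (long/short): I ≈ 1.327; II ≈ 1.725; III ≈ 1.513; IV ≈ 1.627.
3:2 ≈ 1.500; option III is nearest (Δ 0.013).

III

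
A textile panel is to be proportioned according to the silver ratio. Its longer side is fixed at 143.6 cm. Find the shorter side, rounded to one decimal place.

59.5 cm

silver ratio ≈ 2.41421.
Shorter side = 143.6 ÷ 2.41421 ≈ 59.481 → 59.5 cm.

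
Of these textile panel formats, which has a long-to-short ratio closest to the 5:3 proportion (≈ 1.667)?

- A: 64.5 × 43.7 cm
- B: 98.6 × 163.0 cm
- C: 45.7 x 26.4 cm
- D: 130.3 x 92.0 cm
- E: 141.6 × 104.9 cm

B

Target 5:3 ≈ 1.667.
A: 1.476 (Δ0.191)  B: 1.653 (Δ0.014)  C: 1.731 (Δ0.064)  D: 1.416 (Δ0.251)  E: 1.350 (Δ0.317)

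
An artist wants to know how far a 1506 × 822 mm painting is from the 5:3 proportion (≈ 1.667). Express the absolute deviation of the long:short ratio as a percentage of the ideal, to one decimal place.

9.9%

Ratio = 1506 / 822 ≈ 1.8321.
Ideal 5:3 ≈ 1.6667. |1.8321 − 1.6667| / 1.6667 ≈ 9.92% → 9.9%.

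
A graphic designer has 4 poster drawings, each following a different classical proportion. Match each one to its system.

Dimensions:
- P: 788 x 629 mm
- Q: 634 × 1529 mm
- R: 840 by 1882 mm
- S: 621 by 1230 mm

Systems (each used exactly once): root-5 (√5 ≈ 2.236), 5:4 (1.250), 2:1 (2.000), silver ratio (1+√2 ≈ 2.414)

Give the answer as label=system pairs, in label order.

P=5:4, Q=silver ratio, R=root-5, S=2:1

P = 788/629 ≈ 1.253 → 5:4 (1.250)
Q = 1529/634 ≈ 2.412 → silver ratio (2.414)
R = 1882/840 ≈ 2.240 → root-5 (2.236)
S = 1230/621 ≈ 1.981 → 2:1 (2.000)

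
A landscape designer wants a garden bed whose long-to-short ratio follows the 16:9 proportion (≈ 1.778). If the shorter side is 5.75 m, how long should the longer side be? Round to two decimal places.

10.22 m

16:9 ≈ 1.77778.
Longer side = 5.75 × 1.77778 ≈ 10.2222 → 10.22 m.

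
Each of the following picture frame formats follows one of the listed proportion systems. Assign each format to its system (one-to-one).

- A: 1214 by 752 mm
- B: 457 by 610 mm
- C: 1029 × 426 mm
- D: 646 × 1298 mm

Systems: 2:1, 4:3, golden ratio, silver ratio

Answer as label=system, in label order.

A = 1214/752 ≈ 1.614 → golden ratio (1.618)
B = 610/457 ≈ 1.335 → 4:3 (1.333)
C = 1029/426 ≈ 2.415 → silver ratio (2.414)
D = 1298/646 ≈ 2.009 → 2:1 (2.000)

A=golden ratio, B=4:3, C=silver ratio, D=2:1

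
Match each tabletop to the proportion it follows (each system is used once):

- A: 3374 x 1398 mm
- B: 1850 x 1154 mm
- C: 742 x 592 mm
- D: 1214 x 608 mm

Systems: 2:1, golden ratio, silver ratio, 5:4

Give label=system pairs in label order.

A=silver ratio, B=golden ratio, C=5:4, D=2:1

Ratios: A ≈ 2.413; B ≈ 1.603; C ≈ 1.253; D ≈ 1.997.
Targets: 2:1 ≈ 2.000; golden ratio ≈ 1.618; silver ratio ≈ 2.414; 5:4 ≈ 1.250.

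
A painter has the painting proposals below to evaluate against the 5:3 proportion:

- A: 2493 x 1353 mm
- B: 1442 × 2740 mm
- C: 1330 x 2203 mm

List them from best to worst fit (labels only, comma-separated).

C, A, B

A: 2493/1353 ≈ 1.843 → |1.843 − 1.667| = 0.176
B: 2740/1442 ≈ 1.900 → |1.900 − 1.667| = 0.233
C: 2203/1330 ≈ 1.656 → |1.656 − 1.667| = 0.011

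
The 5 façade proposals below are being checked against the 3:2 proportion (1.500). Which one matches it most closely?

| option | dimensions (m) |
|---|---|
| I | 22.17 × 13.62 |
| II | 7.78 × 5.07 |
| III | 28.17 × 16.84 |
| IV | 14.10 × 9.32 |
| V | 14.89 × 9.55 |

IV

Target 3:2 ≈ 1.500.
I: 1.628 (Δ0.128)  II: 1.535 (Δ0.035)  III: 1.673 (Δ0.173)  IV: 1.513 (Δ0.013)  V: 1.559 (Δ0.059)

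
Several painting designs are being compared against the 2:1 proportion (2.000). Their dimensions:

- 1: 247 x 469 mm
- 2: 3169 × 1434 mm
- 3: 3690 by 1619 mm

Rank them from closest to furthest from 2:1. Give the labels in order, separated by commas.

1, 2, 3

Ratios: 1 = 469 / 247 ≈ 1.899; 2 = 3169 / 1434 ≈ 2.210; 3 = 3690 / 1619 ≈ 2.279.
|Δ from 2.000|: 1 0.101; 2 0.210; 3 0.279.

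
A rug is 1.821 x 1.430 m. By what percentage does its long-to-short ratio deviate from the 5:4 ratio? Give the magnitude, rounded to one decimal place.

1.9%

Ratio = 1.821 / 1.430 ≈ 1.2734.
Ideal 5:4 = 1.2500. |1.2734 − 1.2500| / 1.2500 ≈ 1.87% → 1.9%.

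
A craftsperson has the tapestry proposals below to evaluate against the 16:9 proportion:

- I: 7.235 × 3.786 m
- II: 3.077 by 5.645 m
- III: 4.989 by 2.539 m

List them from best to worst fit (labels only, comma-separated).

Ratios: I = 7.235 / 3.786 ≈ 1.911; II = 5.645 / 3.077 ≈ 1.835; III = 4.989 / 2.539 ≈ 1.965.
|Δ from 1.778|: I 0.133; II 0.057; III 0.187.

II, I, III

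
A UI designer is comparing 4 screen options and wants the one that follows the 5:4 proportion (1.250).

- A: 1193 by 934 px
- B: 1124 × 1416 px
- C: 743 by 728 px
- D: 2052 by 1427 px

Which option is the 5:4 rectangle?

B

Target 5:4 ≈ 1.250.
A: 1.277 (Δ0.027)  B: 1.260 (Δ0.010)  C: 1.021 (Δ0.229)  D: 1.438 (Δ0.188)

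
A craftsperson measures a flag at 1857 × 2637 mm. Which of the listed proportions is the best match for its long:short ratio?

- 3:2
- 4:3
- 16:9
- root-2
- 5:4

root-2

2637/1857 ≈ 1.420. Nearest candidates are root-2 (1.414, off by 0.006) and 3:2 (1.500, off by 0.080).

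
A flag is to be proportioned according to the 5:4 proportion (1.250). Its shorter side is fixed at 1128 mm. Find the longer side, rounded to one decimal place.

1410.0 mm

5:4 = 1.25000.
Longer side = 1128 × 1.25000 ≈ 1410.000 → 1410.0 mm.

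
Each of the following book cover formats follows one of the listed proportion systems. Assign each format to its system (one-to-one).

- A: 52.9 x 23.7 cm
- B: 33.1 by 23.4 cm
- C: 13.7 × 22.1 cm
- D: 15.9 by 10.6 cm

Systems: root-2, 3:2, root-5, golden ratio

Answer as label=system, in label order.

A=root-5, B=root-2, C=golden ratio, D=3:2

Ratios: A ≈ 2.232; B ≈ 1.415; C ≈ 1.613; D ≈ 1.500.
Targets: root-2 ≈ 1.414; 3:2 ≈ 1.500; root-5 ≈ 2.236; golden ratio ≈ 1.618.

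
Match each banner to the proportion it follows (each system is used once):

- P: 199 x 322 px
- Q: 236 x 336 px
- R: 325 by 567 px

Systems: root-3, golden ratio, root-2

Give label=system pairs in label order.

P=golden ratio, Q=root-2, R=root-3

Ratios: P ≈ 1.618; Q ≈ 1.424; R ≈ 1.745.
Targets: root-3 ≈ 1.732; golden ratio ≈ 1.618; root-2 ≈ 1.414.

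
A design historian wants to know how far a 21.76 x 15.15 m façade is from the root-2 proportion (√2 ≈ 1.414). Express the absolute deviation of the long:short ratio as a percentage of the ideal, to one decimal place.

Ratio = 21.76 / 15.15 ≈ 1.4363.
Ideal root-2 ≈ 1.4142. |1.4363 − 1.4142| / 1.4142 ≈ 1.56% → 1.6%.

1.6%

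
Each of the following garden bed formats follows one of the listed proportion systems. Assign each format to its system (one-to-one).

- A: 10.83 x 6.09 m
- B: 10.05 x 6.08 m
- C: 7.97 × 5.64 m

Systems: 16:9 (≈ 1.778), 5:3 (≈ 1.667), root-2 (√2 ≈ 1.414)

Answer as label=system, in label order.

A=16:9, B=5:3, C=root-2

Ratios: A ≈ 1.778; B ≈ 1.653; C ≈ 1.413.
Targets: 16:9 ≈ 1.778; 5:3 ≈ 1.667; root-2 ≈ 1.414.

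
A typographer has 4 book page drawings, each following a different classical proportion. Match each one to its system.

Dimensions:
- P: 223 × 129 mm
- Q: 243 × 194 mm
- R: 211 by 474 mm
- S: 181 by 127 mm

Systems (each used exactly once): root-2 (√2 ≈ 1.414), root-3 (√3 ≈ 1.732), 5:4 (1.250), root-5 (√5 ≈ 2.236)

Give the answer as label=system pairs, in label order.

P = 223/129 ≈ 1.729 → root-3 (1.732)
Q = 243/194 ≈ 1.253 → 5:4 (1.250)
R = 474/211 ≈ 2.246 → root-5 (2.236)
S = 181/127 ≈ 1.425 → root-2 (1.414)

P=root-3, Q=5:4, R=root-5, S=root-2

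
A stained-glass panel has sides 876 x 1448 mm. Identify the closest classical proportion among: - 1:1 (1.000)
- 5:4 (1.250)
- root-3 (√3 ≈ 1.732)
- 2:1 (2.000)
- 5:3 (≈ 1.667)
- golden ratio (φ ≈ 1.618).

Ratio = 1448 / 876 ≈ 1.653.
Distances: 1:1 1.000 (Δ 0.653); 5:4 1.250 (Δ 0.403); root-3 1.732 (Δ 0.079); 2:1 2.000 (Δ 0.347); 5:3 1.667 (Δ 0.014); golden ratio 1.618 (Δ 0.035).

5:3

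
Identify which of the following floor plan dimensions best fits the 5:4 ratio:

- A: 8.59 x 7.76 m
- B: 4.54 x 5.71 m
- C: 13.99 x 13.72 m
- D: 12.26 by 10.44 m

Target 5:4 ≈ 1.250.
A: 1.107 (Δ0.143)  B: 1.258 (Δ0.008)  C: 1.020 (Δ0.230)  D: 1.174 (Δ0.076)

B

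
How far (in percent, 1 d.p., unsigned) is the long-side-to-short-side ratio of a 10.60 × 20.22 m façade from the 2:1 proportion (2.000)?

Ratio = 20.22 / 10.60 ≈ 1.9075.
Ideal 2:1 = 2.0000. |1.9075 − 2.0000| / 2.0000 ≈ 4.63% → 4.6%.

4.6%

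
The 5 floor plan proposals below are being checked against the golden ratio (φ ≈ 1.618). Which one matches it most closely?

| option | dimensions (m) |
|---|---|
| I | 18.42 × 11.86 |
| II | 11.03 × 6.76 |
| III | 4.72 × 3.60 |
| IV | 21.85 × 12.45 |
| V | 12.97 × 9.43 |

Ratios (long/short): I ≈ 1.553; II ≈ 1.632; III ≈ 1.311; IV ≈ 1.755; V ≈ 1.375.
golden ratio ≈ 1.618; option II is nearest (Δ 0.014).

II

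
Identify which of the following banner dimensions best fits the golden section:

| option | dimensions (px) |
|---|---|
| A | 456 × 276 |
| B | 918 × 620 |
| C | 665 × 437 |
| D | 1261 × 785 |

D

Ratios (long/short): A ≈ 1.652; B ≈ 1.481; C ≈ 1.522; D ≈ 1.606.
golden ratio ≈ 1.618; option D is nearest (Δ 0.012).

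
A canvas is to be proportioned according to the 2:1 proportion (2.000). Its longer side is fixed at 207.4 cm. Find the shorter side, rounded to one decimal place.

2:1 = 2.00000.
Shorter side = 207.4 ÷ 2.00000 ≈ 103.700 → 103.7 cm.

103.7 cm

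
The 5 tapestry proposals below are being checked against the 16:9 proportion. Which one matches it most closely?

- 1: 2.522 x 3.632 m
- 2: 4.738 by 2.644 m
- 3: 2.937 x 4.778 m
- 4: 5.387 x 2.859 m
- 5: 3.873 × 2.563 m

2

Target 16:9 ≈ 1.778.
1: 1.440 (Δ0.338)  2: 1.792 (Δ0.014)  3: 1.627 (Δ0.151)  4: 1.884 (Δ0.106)  5: 1.511 (Δ0.267)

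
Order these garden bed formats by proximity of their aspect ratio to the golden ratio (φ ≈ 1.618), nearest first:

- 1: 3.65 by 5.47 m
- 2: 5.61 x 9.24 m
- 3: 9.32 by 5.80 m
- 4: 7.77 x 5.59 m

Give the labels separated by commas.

Ratios: 1 = 5.47 / 3.65 ≈ 1.499; 2 = 9.24 / 5.61 ≈ 1.647; 3 = 9.32 / 5.80 ≈ 1.607; 4 = 7.77 / 5.59 ≈ 1.390.
|Δ from 1.618|: 1 0.119; 2 0.029; 3 0.011; 4 0.228.

3, 2, 1, 4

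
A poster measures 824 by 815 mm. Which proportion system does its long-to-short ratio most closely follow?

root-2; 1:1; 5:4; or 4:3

1:1

Ratio = 824 / 815 ≈ 1.011.
Distances: root-2 1.414 (Δ 0.403); 1:1 1.000 (Δ 0.011); 5:4 1.250 (Δ 0.239); 4:3 1.333 (Δ 0.322).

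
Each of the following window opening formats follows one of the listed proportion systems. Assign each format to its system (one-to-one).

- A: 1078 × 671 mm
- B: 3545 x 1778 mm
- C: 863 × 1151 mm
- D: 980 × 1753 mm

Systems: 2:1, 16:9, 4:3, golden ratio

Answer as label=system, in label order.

A = 1078/671 ≈ 1.607 → golden ratio (1.618)
B = 3545/1778 ≈ 1.994 → 2:1 (2.000)
C = 1151/863 ≈ 1.334 → 4:3 (1.333)
D = 1753/980 ≈ 1.789 → 16:9 (1.778)

A=golden ratio, B=2:1, C=4:3, D=16:9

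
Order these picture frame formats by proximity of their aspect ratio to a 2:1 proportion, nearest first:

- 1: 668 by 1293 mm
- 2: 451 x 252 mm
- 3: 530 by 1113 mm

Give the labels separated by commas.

1, 3, 2

Ratios: 1 = 1293 / 668 ≈ 1.936; 2 = 451 / 252 ≈ 1.790; 3 = 1113 / 530 ≈ 2.100.
|Δ from 2.000|: 1 0.064; 2 0.210; 3 0.100.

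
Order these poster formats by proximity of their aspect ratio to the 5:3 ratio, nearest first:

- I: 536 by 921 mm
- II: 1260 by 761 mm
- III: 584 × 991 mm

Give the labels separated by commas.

I: 921/536 ≈ 1.718 → |1.718 − 1.667| = 0.051
II: 1260/761 ≈ 1.656 → |1.656 − 1.667| = 0.011
III: 991/584 ≈ 1.697 → |1.697 − 1.667| = 0.030

II, III, I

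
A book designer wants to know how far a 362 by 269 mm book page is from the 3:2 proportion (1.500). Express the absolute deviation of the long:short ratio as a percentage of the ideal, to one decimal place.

Ratio = 362 / 269 ≈ 1.3457.
Ideal 3:2 = 1.5000. |1.3457 − 1.5000| / 1.5000 ≈ 10.29% → 10.3%.

10.3%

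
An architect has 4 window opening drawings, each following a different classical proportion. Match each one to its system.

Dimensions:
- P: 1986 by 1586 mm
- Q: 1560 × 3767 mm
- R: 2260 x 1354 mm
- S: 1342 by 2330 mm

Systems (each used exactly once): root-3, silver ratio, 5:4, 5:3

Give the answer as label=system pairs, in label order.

P = 1986/1586 ≈ 1.252 → 5:4 (1.250)
Q = 3767/1560 ≈ 2.415 → silver ratio (2.414)
R = 2260/1354 ≈ 1.669 → 5:3 (1.667)
S = 2330/1342 ≈ 1.736 → root-3 (1.732)

P=5:4, Q=silver ratio, R=5:3, S=root-3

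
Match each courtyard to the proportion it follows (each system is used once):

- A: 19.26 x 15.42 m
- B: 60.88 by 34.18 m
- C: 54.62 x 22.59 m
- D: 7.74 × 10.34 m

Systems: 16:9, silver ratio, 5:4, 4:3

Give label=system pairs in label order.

A=5:4, B=16:9, C=silver ratio, D=4:3

Ratios: A ≈ 1.249; B ≈ 1.781; C ≈ 2.418; D ≈ 1.336.
Targets: 16:9 ≈ 1.778; silver ratio ≈ 2.414; 5:4 ≈ 1.250; 4:3 ≈ 1.333.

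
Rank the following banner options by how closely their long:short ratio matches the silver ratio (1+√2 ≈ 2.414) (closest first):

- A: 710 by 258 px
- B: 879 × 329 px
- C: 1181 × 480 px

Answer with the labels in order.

A: 710/258 ≈ 2.752 → |2.752 − 2.414| = 0.338
B: 879/329 ≈ 2.672 → |2.672 − 2.414| = 0.258
C: 1181/480 ≈ 2.460 → |2.460 − 2.414| = 0.046

C, B, A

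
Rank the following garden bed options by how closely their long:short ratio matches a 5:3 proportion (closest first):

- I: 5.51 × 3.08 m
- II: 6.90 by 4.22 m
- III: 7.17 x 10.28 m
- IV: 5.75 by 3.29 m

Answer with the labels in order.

I: 5.51/3.08 ≈ 1.789 → |1.789 − 1.667| = 0.122
II: 6.90/4.22 ≈ 1.635 → |1.635 − 1.667| = 0.032
III: 10.28/7.17 ≈ 1.434 → |1.434 − 1.667| = 0.233
IV: 5.75/3.29 ≈ 1.748 → |1.748 − 1.667| = 0.081

II, IV, I, III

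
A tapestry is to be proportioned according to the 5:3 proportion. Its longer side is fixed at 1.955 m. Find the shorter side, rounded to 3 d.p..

1.173 m

5:3 ≈ 1.66667.
Shorter side = 1.955 ÷ 1.66667 ≈ 1.17300 → 1.173 m.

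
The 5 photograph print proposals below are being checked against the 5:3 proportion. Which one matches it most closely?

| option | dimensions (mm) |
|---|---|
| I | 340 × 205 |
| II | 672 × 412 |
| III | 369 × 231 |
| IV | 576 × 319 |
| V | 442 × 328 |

Ratios (long/short): I ≈ 1.659; II ≈ 1.631; III ≈ 1.597; IV ≈ 1.806; V ≈ 1.348.
5:3 ≈ 1.667; option I is nearest (Δ 0.008).

I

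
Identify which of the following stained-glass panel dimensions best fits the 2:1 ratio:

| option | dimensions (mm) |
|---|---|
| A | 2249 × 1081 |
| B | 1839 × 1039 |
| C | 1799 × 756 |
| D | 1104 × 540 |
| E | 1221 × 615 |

Target 2:1 ≈ 2.000.
A: 2.080 (Δ0.080)  B: 1.770 (Δ0.230)  C: 2.380 (Δ0.380)  D: 2.044 (Δ0.044)  E: 1.985 (Δ0.015)

E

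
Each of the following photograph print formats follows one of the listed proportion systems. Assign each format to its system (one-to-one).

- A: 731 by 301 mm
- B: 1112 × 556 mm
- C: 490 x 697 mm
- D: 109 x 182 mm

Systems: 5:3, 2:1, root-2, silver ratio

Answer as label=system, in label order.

A=silver ratio, B=2:1, C=root-2, D=5:3

A = 731/301 ≈ 2.429 → silver ratio (2.414)
B = 1112/556 ≈ 2.000 → 2:1 (2.000)
C = 697/490 ≈ 1.422 → root-2 (1.414)
D = 182/109 ≈ 1.670 → 5:3 (1.667)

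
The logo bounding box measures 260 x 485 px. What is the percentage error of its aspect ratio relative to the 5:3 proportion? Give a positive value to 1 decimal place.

Ratio = 485 / 260 ≈ 1.8654.
Ideal 5:3 ≈ 1.6667. |1.8654 − 1.6667| / 1.6667 ≈ 11.92% → 11.9%.

11.9%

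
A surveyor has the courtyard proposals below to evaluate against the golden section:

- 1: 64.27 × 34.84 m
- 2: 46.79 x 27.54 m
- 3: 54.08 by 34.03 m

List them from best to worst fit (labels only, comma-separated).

3, 2, 1

Ratios: 1 = 64.27 / 34.84 ≈ 1.845; 2 = 46.79 / 27.54 ≈ 1.699; 3 = 54.08 / 34.03 ≈ 1.589.
|Δ from 1.618|: 1 0.227; 2 0.081; 3 0.029.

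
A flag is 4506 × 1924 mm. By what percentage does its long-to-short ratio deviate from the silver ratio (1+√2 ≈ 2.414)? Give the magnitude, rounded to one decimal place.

Ratio = 4506 / 1924 ≈ 2.3420.
Ideal silver ratio ≈ 2.4142. |2.3420 − 2.4142| / 2.4142 ≈ 2.99% → 3.0%.

3.0%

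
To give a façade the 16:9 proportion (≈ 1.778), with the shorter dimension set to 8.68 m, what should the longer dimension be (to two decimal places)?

16:9 ≈ 1.77778.
Longer side = 8.68 × 1.77778 ≈ 15.4311 → 15.43 m.

15.43 m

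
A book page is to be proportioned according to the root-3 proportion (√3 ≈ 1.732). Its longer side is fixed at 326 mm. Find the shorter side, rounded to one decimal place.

188.2 mm

root-3 ≈ 1.73205.
Shorter side = 326 ÷ 1.73205 ≈ 188.216 → 188.2 mm.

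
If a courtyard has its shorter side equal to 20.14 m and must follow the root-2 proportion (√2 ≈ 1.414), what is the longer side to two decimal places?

28.48 m

root-2 ≈ 1.41421.
Longer side = 20.14 × 1.41421 ≈ 28.4822 → 28.48 m.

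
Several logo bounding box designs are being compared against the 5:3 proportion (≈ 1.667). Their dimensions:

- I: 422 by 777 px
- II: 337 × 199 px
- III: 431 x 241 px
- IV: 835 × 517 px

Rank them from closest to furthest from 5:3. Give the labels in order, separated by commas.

II, IV, III, I

I: 777/422 ≈ 1.841 → |1.841 − 1.667| = 0.174
II: 337/199 ≈ 1.693 → |1.693 − 1.667| = 0.026
III: 431/241 ≈ 1.788 → |1.788 − 1.667| = 0.121
IV: 835/517 ≈ 1.615 → |1.615 − 1.667| = 0.052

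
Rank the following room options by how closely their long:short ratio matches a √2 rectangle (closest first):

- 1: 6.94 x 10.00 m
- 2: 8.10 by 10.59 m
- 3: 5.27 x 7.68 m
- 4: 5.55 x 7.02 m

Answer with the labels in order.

1: 10.00/6.94 ≈ 1.441 → |1.441 − 1.414| = 0.027
2: 10.59/8.10 ≈ 1.307 → |1.307 − 1.414| = 0.107
3: 7.68/5.27 ≈ 1.457 → |1.457 − 1.414| = 0.043
4: 7.02/5.55 ≈ 1.265 → |1.265 − 1.414| = 0.149

1, 3, 2, 4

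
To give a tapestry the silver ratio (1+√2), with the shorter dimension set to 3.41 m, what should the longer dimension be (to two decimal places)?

silver ratio ≈ 2.41421.
Longer side = 3.41 × 2.41421 ≈ 8.2325 → 8.23 m.

8.23 m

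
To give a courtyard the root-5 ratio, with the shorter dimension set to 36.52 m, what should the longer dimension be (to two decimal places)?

81.66 m

root-5 ≈ 2.23607.
Longer side = 36.52 × 2.23607 ≈ 81.6613 → 81.66 m.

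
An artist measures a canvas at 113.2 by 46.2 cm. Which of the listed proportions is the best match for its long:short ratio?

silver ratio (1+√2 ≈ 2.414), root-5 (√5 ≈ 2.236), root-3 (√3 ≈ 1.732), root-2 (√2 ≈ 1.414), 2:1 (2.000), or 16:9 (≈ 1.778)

Ratio = 113.2 / 46.2 ≈ 2.450.
Distances: silver ratio 2.414 (Δ 0.036); root-5 2.236 (Δ 0.214); root-3 1.732 (Δ 0.718); root-2 1.414 (Δ 1.036); 2:1 2.000 (Δ 0.450); 16:9 1.778 (Δ 0.672).

silver ratio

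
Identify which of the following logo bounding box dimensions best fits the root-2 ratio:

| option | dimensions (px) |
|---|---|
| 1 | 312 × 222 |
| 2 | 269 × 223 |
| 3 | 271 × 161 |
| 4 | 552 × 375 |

1

Target root-2 ≈ 1.414.
1: 1.405 (Δ0.009)  2: 1.206 (Δ0.208)  3: 1.683 (Δ0.269)  4: 1.472 (Δ0.058)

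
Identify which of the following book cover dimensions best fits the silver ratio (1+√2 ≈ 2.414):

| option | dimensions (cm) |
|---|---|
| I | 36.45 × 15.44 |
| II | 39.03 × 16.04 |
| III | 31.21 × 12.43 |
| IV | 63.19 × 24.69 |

Target silver ratio ≈ 2.414.
I: 2.361 (Δ0.053)  II: 2.433 (Δ0.019)  III: 2.511 (Δ0.097)  IV: 2.559 (Δ0.145)

II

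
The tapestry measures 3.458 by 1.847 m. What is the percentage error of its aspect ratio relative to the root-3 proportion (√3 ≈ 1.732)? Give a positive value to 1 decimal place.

8.1%

Ratio = 3.458 / 1.847 ≈ 1.8722.
Ideal root-3 ≈ 1.7321. |1.8722 − 1.7321| / 1.7321 ≈ 8.09% → 8.1%.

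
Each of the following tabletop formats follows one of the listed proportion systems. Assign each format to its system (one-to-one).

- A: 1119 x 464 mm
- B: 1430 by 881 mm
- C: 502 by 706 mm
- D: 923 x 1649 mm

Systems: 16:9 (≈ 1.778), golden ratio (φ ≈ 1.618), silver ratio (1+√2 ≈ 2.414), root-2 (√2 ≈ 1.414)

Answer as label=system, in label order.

A = 1119/464 ≈ 2.412 → silver ratio (2.414)
B = 1430/881 ≈ 1.623 → golden ratio (1.618)
C = 706/502 ≈ 1.406 → root-2 (1.414)
D = 1649/923 ≈ 1.787 → 16:9 (1.778)

A=silver ratio, B=golden ratio, C=root-2, D=16:9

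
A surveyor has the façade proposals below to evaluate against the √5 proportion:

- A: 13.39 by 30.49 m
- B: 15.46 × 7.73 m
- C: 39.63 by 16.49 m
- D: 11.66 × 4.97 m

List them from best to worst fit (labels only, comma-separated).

A, D, C, B

Ratios: A = 30.49 / 13.39 ≈ 2.277; B = 15.46 / 7.73 ≈ 2.000; C = 39.63 / 16.49 ≈ 2.403; D = 11.66 / 4.97 ≈ 2.346.
|Δ from 2.236|: A 0.041; B 0.236; C 0.167; D 0.110.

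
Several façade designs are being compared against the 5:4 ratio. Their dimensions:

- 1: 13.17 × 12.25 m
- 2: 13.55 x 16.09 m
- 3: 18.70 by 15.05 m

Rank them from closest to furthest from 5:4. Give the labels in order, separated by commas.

Ratios: 1 = 13.17 / 12.25 ≈ 1.075; 2 = 16.09 / 13.55 ≈ 1.187; 3 = 18.70 / 15.05 ≈ 1.243.
|Δ from 1.250|: 1 0.175; 2 0.063; 3 0.007.

3, 2, 1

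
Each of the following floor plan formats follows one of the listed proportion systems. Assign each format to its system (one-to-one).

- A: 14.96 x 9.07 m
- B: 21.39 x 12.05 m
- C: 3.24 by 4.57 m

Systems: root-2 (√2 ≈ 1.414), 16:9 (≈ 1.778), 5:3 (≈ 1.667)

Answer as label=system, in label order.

A=5:3, B=16:9, C=root-2

A = 14.96/9.07 ≈ 1.649 → 5:3 (1.667)
B = 21.39/12.05 ≈ 1.775 → 16:9 (1.778)
C = 4.57/3.24 ≈ 1.410 → root-2 (1.414)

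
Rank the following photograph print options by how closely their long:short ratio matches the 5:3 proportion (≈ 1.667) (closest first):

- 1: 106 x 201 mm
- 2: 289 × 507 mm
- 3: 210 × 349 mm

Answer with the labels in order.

1: 201/106 ≈ 1.896 → |1.896 − 1.667| = 0.229
2: 507/289 ≈ 1.754 → |1.754 − 1.667| = 0.087
3: 349/210 ≈ 1.662 → |1.662 − 1.667| = 0.005

3, 2, 1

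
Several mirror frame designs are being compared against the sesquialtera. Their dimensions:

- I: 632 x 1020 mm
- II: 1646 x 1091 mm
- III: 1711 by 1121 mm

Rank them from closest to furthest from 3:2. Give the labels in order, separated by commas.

Ratios: I = 1020 / 632 ≈ 1.614; II = 1646 / 1091 ≈ 1.509; III = 1711 / 1121 ≈ 1.526.
|Δ from 1.500|: I 0.114; II 0.009; III 0.026.

II, III, I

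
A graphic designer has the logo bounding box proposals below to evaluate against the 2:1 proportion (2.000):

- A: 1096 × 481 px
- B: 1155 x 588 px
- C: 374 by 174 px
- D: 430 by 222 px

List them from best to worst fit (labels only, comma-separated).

Ratios: A = 1096 / 481 ≈ 2.279; B = 1155 / 588 ≈ 1.964; C = 374 / 174 ≈ 2.149; D = 430 / 222 ≈ 1.937.
|Δ from 2.000|: A 0.279; B 0.036; C 0.149; D 0.063.

B, D, C, A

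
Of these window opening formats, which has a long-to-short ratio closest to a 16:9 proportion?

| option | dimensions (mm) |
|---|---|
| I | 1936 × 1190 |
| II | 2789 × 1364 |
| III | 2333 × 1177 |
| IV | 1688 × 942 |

IV

Ratios (long/short): I ≈ 1.627; II ≈ 2.045; III ≈ 1.982; IV ≈ 1.792.
16:9 ≈ 1.778; option IV is nearest (Δ 0.014).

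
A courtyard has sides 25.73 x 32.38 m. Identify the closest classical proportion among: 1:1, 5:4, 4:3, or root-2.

Ratio = 32.38 / 25.73 ≈ 1.258.
Distances: 1:1 1.000 (Δ 0.258); 5:4 1.250 (Δ 0.008); 4:3 1.333 (Δ 0.075); root-2 1.414 (Δ 0.156).

5:4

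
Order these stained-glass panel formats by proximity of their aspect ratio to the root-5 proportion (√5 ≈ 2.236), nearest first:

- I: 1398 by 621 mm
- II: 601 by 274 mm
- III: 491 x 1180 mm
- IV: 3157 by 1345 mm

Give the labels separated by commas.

I: 1398/621 ≈ 2.251 → |2.251 − 2.236| = 0.015
II: 601/274 ≈ 2.193 → |2.193 − 2.236| = 0.043
III: 1180/491 ≈ 2.403 → |2.403 − 2.236| = 0.167
IV: 3157/1345 ≈ 2.347 → |2.347 − 2.236| = 0.111

I, II, IV, III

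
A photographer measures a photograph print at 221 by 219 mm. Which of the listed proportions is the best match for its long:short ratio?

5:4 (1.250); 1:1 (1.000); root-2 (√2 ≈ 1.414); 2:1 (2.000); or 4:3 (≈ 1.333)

1:1

221/219 ≈ 1.009. Nearest candidates are 1:1 (1.000, off by 0.009) and 5:4 (1.250, off by 0.241).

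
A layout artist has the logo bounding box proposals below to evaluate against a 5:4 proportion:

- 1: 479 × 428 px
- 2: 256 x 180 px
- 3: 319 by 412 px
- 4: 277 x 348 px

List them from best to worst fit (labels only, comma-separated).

Ratios: 1 = 479 / 428 ≈ 1.119; 2 = 256 / 180 ≈ 1.422; 3 = 412 / 319 ≈ 1.292; 4 = 348 / 277 ≈ 1.256.
|Δ from 1.250|: 1 0.131; 2 0.172; 3 0.042; 4 0.006.

4, 3, 1, 2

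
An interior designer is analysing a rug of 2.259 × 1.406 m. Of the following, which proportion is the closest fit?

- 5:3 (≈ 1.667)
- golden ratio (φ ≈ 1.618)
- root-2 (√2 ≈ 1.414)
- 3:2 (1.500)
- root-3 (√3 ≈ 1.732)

Ratio = 2.259 / 1.406 ≈ 1.607.
Distances: 5:3 1.667 (Δ 0.060); golden ratio 1.618 (Δ 0.011); root-2 1.414 (Δ 0.193); 3:2 1.500 (Δ 0.107); root-3 1.732 (Δ 0.125).

golden ratio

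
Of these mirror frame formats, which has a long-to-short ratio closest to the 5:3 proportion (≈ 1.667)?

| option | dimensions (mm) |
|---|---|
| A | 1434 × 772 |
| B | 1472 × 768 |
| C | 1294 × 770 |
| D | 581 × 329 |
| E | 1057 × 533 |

Ratios (long/short): A ≈ 1.858; B ≈ 1.917; C ≈ 1.681; D ≈ 1.766; E ≈ 1.983.
5:3 ≈ 1.667; option C is nearest (Δ 0.014).

C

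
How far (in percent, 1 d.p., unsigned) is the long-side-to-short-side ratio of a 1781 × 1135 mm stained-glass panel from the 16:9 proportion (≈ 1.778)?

11.7%

Ratio = 1781 / 1135 ≈ 1.5692.
Ideal 16:9 ≈ 1.7778. |1.5692 − 1.7778| / 1.7778 ≈ 11.73% → 11.7%.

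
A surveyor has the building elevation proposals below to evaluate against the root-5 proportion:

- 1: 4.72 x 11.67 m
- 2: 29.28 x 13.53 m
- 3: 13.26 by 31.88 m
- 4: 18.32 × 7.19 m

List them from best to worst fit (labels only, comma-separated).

2, 3, 1, 4

Ratios: 1 = 11.67 / 4.72 ≈ 2.472; 2 = 29.28 / 13.53 ≈ 2.164; 3 = 31.88 / 13.26 ≈ 2.404; 4 = 18.32 / 7.19 ≈ 2.548.
|Δ from 2.236|: 1 0.236; 2 0.072; 3 0.168; 4 0.312.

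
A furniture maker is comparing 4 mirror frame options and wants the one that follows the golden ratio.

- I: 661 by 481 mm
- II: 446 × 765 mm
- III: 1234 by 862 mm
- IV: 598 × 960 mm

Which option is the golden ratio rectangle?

IV

Ratios (long/short): I ≈ 1.374; II ≈ 1.715; III ≈ 1.432; IV ≈ 1.605.
golden ratio ≈ 1.618; option IV is nearest (Δ 0.013).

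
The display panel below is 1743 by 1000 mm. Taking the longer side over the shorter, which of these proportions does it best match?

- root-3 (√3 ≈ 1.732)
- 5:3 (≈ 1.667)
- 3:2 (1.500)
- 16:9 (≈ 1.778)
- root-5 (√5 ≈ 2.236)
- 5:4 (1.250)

Ratio = 1743 / 1000 ≈ 1.743.
Distances: root-3 1.732 (Δ 0.011); 5:3 1.667 (Δ 0.076); 3:2 1.500 (Δ 0.243); 16:9 1.778 (Δ 0.035); root-5 2.236 (Δ 0.493); 5:4 1.250 (Δ 0.493).

root-3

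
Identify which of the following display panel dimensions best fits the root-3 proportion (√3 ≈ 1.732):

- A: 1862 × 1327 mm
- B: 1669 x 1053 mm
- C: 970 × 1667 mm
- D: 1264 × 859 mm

Target root-3 ≈ 1.732.
A: 1.403 (Δ0.329)  B: 1.585 (Δ0.147)  C: 1.719 (Δ0.013)  D: 1.471 (Δ0.261)

C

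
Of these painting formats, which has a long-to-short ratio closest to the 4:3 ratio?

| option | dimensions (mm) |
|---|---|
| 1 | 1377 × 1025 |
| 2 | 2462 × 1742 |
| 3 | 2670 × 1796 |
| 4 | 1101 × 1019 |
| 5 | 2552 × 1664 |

1

Target 4:3 ≈ 1.333.
1: 1.343 (Δ0.010)  2: 1.413 (Δ0.080)  3: 1.487 (Δ0.154)  4: 1.080 (Δ0.253)  5: 1.534 (Δ0.201)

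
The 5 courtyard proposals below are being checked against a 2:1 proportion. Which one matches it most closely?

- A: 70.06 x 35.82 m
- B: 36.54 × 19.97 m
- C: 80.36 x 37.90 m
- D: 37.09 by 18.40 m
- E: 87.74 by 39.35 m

Target 2:1 ≈ 2.000.
A: 1.956 (Δ0.044)  B: 1.830 (Δ0.170)  C: 2.120 (Δ0.120)  D: 2.016 (Δ0.016)  E: 2.230 (Δ0.230)

D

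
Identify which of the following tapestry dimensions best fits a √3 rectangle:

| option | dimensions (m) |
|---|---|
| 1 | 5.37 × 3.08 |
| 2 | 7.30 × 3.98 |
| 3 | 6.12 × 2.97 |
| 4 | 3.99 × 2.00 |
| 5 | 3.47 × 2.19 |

1

Target root-3 ≈ 1.732.
1: 1.744 (Δ0.012)  2: 1.834 (Δ0.102)  3: 2.061 (Δ0.329)  4: 1.995 (Δ0.263)  5: 1.584 (Δ0.148)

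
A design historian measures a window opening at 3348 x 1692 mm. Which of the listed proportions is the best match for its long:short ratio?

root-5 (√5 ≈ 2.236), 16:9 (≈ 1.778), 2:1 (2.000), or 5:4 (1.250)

3348/1692 ≈ 1.979. Nearest candidates are 2:1 (2.000, off by 0.021) and 16:9 (1.778, off by 0.201).

2:1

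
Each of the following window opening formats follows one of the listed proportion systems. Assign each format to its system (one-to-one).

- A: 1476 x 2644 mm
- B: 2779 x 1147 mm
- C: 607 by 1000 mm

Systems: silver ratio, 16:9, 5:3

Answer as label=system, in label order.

Ratios: A ≈ 1.791; B ≈ 2.423; C ≈ 1.647.
Targets: silver ratio ≈ 2.414; 16:9 ≈ 1.778; 5:3 ≈ 1.667.

A=16:9, B=silver ratio, C=5:3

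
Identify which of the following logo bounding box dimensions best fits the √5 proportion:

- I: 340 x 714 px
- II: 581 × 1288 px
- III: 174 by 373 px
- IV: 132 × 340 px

II

Target root-5 ≈ 2.236.
I: 2.100 (Δ0.136)  II: 2.217 (Δ0.019)  III: 2.144 (Δ0.092)  IV: 2.576 (Δ0.340)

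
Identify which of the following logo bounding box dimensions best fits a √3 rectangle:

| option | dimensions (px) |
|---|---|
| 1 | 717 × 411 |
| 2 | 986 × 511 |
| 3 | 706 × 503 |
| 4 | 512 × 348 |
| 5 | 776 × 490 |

1

Target root-3 ≈ 1.732.
1: 1.745 (Δ0.013)  2: 1.930 (Δ0.198)  3: 1.404 (Δ0.328)  4: 1.471 (Δ0.261)  5: 1.584 (Δ0.148)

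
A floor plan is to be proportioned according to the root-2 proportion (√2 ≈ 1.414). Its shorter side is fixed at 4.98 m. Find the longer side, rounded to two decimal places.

root-2 ≈ 1.41421.
Longer side = 4.98 × 1.41421 ≈ 7.0428 → 7.04 m.

7.04 m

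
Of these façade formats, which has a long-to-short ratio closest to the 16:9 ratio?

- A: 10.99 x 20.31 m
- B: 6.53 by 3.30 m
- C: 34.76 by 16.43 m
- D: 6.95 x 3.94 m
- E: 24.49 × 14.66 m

Target 16:9 ≈ 1.778.
A: 1.848 (Δ0.070)  B: 1.979 (Δ0.201)  C: 2.116 (Δ0.338)  D: 1.764 (Δ0.014)  E: 1.671 (Δ0.107)

D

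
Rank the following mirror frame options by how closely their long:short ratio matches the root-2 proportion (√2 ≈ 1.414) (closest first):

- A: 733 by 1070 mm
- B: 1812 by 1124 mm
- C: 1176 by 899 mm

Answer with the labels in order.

A, C, B

Ratios: A = 1070 / 733 ≈ 1.460; B = 1812 / 1124 ≈ 1.612; C = 1176 / 899 ≈ 1.308.
|Δ from 1.414|: A 0.046; B 0.198; C 0.106.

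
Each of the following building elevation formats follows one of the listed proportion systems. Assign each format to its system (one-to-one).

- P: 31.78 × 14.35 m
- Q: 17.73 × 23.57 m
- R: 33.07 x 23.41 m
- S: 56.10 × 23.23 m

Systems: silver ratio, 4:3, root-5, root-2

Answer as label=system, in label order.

P=root-5, Q=4:3, R=root-2, S=silver ratio

P = 31.78/14.35 ≈ 2.215 → root-5 (2.236)
Q = 23.57/17.73 ≈ 1.329 → 4:3 (1.333)
R = 33.07/23.41 ≈ 1.413 → root-2 (1.414)
S = 56.10/23.23 ≈ 2.415 → silver ratio (2.414)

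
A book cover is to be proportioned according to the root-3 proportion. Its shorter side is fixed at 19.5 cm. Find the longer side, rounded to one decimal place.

root-3 ≈ 1.73205.
Longer side = 19.5 × 1.73205 ≈ 33.775 → 33.8 cm.

33.8 cm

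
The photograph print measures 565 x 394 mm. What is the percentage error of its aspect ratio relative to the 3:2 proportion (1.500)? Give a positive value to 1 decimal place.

Ratio = 565 / 394 ≈ 1.4340.
Ideal 3:2 = 1.5000. |1.4340 − 1.5000| / 1.5000 ≈ 4.40% → 4.4%.

4.4%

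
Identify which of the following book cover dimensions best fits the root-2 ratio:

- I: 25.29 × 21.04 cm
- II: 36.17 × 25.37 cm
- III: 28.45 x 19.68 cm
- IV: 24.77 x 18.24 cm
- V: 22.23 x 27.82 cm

II

Target root-2 ≈ 1.414.
I: 1.202 (Δ0.212)  II: 1.426 (Δ0.012)  III: 1.446 (Δ0.032)  IV: 1.358 (Δ0.056)  V: 1.251 (Δ0.163)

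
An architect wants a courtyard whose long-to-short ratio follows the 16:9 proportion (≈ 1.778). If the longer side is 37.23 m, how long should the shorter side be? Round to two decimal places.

16:9 ≈ 1.77778.
Shorter side = 37.23 ÷ 1.77778 ≈ 20.9418 → 20.94 m.

20.94 m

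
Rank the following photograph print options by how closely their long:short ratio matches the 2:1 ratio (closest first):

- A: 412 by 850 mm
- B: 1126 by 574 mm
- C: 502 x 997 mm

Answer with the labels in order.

Ratios: A = 850 / 412 ≈ 2.063; B = 1126 / 574 ≈ 1.962; C = 997 / 502 ≈ 1.986.
|Δ from 2.000|: A 0.063; B 0.038; C 0.014.

C, B, A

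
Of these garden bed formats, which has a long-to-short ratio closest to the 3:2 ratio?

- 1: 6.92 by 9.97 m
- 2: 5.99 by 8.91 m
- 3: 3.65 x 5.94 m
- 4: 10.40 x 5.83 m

2

Target 3:2 ≈ 1.500.
1: 1.441 (Δ0.059)  2: 1.487 (Δ0.013)  3: 1.627 (Δ0.127)  4: 1.784 (Δ0.284)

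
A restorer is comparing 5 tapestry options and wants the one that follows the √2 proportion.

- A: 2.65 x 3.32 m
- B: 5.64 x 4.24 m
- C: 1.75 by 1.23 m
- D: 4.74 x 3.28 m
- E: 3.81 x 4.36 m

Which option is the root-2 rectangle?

Target root-2 ≈ 1.414.
A: 1.253 (Δ0.161)  B: 1.330 (Δ0.084)  C: 1.423 (Δ0.009)  D: 1.445 (Δ0.031)  E: 1.144 (Δ0.270)

C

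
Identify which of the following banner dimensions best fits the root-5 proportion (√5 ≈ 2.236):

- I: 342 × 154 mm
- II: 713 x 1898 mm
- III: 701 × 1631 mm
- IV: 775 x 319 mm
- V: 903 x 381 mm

Ratios (long/short): I ≈ 2.221; II ≈ 2.662; III ≈ 2.327; IV ≈ 2.429; V ≈ 2.370.
root-5 ≈ 2.236; option I is nearest (Δ 0.015).

I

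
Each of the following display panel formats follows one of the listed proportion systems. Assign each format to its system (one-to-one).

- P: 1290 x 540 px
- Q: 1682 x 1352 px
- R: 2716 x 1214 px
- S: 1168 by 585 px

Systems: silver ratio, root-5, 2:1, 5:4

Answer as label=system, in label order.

Ratios: P ≈ 2.389; Q ≈ 1.244; R ≈ 2.237; S ≈ 1.997.
Targets: silver ratio ≈ 2.414; root-5 ≈ 2.236; 2:1 ≈ 2.000; 5:4 ≈ 1.250.

P=silver ratio, Q=5:4, R=root-5, S=2:1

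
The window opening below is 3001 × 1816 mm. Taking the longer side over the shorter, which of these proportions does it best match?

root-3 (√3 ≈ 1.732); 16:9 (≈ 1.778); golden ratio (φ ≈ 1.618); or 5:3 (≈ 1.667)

Ratio = 3001 / 1816 ≈ 1.653.
Distances: root-3 1.732 (Δ 0.079); 16:9 1.778 (Δ 0.125); golden ratio 1.618 (Δ 0.035); 5:3 1.667 (Δ 0.014).

5:3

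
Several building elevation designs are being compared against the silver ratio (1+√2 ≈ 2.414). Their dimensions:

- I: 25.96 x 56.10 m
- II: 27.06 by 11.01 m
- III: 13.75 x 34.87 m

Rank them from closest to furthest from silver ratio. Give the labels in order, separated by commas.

I: 56.10/25.96 ≈ 2.161 → |2.161 − 2.414| = 0.253
II: 27.06/11.01 ≈ 2.458 → |2.458 − 2.414| = 0.044
III: 34.87/13.75 ≈ 2.536 → |2.536 − 2.414| = 0.122

II, III, I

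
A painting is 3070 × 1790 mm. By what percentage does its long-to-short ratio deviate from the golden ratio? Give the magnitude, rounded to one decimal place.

6.0%

Ratio = 3070 / 1790 ≈ 1.7151.
Ideal golden ratio ≈ 1.6180. |1.7151 − 1.6180| / 1.6180 ≈ 6.00% → 6.0%.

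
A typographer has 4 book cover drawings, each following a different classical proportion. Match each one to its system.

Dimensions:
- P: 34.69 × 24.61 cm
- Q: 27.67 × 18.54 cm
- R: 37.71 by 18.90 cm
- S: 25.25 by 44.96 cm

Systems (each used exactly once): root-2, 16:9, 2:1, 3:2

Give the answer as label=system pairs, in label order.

P=root-2, Q=3:2, R=2:1, S=16:9

P = 34.69/24.61 ≈ 1.410 → root-2 (1.414)
Q = 27.67/18.54 ≈ 1.492 → 3:2 (1.500)
R = 37.71/18.90 ≈ 1.995 → 2:1 (2.000)
S = 44.96/25.25 ≈ 1.781 → 16:9 (1.778)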